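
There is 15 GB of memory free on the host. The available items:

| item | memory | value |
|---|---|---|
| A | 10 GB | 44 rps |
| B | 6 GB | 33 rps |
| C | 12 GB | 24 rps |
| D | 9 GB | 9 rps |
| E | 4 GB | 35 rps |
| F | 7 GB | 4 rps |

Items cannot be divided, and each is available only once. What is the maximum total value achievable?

79 rps

Check high-value combinations within 15 GB:
- A+E: memory 10+4=14, value 44+35=79
- B+E: memory 6+4=10, value 33+35=68
- A: memory 10, value 44
Best: 79 rps.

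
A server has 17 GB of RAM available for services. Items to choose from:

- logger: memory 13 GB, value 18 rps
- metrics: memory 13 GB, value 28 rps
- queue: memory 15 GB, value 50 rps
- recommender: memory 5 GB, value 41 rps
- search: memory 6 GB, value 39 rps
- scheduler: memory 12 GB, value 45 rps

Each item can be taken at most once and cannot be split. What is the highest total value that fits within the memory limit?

Check high-value combinations within 17 GB:
- recommender+scheduler: memory 5+12=17, value 41+45=86
- recommender+search: memory 5+6=11, value 41+39=80
- queue: memory 15, value 50
- scheduler: memory 12, value 45
- recommender: memory 5, value 41
Best: 86 rps.

86 rps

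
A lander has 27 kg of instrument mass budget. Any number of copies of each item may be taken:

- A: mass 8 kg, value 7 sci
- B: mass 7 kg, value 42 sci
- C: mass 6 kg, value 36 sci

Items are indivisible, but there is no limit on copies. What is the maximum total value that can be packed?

Best value-per-unit is B at 42/7; filling with it alone gives 3×42 = 126.
Optimal mix: 3×B + 1×C → mass 27, value 162.

162 sci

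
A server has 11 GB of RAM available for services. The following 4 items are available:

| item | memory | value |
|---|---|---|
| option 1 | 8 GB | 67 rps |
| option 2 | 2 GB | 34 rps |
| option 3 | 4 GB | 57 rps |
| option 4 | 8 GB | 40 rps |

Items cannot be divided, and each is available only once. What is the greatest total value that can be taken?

This is a 0/1 knapsack; check combinations near the capacity.
- option 1+option 2: memory 8+2=10, value 67+34=101
- option 2+option 3: memory 2+4=6, value 34+57=91
- option 2+option 4: memory 2+8=10, value 34+40=74
- option 1: memory 8, value 67
- option 3: memory 4, value 57
Best: 101 rps.

101 rps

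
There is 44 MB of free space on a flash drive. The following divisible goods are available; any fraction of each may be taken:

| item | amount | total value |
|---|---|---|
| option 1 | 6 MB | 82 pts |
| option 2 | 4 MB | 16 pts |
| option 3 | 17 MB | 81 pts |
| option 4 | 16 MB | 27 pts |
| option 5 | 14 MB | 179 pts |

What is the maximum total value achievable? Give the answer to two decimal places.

363.06

Take in order of value per unit:
- option 1 (82/6 per unit): all 6 → value 82, running total 82.00
- option 5 (179/14 per unit): all 14 → value 179, running total 261.00
- option 3 (81/17 per unit): all 17 → value 81, running total 342.00
- option 2 (16/4 per unit): all 4 → value 16, running total 358.00
- option 4 (27/16 per unit): 3 of 16 → value 3×27/16 = 5.0625, running total 363.06
Total 363.06.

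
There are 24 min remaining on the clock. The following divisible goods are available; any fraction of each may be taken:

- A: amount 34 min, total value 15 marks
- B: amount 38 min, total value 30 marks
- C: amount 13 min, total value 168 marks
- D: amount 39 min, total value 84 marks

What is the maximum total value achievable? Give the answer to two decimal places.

Take in order of value per unit:
- C (168/13 per unit): all 13 → value 168, running total 168.00
- D (84/39 per unit): 11 of 39 → value 11×84/39 = 23.6923, running total 191.69
Total 191.69.

191.69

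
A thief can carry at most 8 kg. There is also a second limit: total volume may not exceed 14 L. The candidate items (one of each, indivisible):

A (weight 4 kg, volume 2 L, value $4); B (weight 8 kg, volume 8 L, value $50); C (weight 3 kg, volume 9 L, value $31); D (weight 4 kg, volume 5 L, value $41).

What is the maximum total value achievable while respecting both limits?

$72

Feasible sets respecting both limits:
- C+D: weight 7, volume 14, value 72
- B: weight 8, volume 8, value 50
- A+D: weight 8, volume 7, value 45
Best: $72.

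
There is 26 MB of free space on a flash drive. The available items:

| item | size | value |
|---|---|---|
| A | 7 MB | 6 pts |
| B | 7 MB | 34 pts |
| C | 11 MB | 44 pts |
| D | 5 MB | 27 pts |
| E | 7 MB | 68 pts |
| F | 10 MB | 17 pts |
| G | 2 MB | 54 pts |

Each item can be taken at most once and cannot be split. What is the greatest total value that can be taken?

Check high-value combinations within 26 MB:
- C+D+E+G: size 11+5+7+2=25, value 44+27+68+54=193
- B+D+E+G: size 7+5+7+2=21, value 34+27+68+54=183
- B+E+F+G: size 7+7+10+2=26, value 34+68+17+54=173
Best: 193 pts.

193 pts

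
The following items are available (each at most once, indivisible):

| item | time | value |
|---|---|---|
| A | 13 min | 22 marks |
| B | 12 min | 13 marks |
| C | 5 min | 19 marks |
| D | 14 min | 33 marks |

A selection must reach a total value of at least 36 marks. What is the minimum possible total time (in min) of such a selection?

18

Subsets with value ≥ 36, sorted by total time:
- A+C: time 18, value 41
- C+D: time 19, value 52
- B+D: time 26, value 46
- A+D: time 27, value 55
Minimum time: 18 min.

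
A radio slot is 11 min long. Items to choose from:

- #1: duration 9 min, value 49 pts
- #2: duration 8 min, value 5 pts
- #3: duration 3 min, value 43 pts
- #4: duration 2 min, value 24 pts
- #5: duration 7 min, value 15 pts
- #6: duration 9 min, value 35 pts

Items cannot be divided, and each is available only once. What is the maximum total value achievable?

73 pts

This is a 0/1 knapsack; check combinations near the capacity.
- #1+#4: duration 9+2=11, value 49+24=73
- #3+#4: duration 3+2=5, value 43+24=67
- #4+#6: duration 2+9=11, value 24+35=59
- #3+#5: duration 3+7=10, value 43+15=58
Best: 73 pts.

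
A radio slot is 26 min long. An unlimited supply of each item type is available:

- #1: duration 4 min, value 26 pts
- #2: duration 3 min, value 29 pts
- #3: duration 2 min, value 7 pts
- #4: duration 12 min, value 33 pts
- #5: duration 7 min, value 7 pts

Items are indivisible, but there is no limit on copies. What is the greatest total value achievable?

Best value-per-unit is #2 at 29/3; filling with it alone gives 8×29 = 232.
Optimal mix: 8×#2 + 1×#3 → duration 26, value 239.

239 pts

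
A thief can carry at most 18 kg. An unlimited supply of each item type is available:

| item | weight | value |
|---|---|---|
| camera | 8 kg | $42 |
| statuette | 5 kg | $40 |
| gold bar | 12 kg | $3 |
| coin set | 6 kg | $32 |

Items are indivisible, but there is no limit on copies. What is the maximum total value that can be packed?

Best value-per-unit is statuette at 40/5; filling with it alone gives 3×40 = 120.
Optimal mix: 1×camera + 2×statuette → weight 18, value 122.

$122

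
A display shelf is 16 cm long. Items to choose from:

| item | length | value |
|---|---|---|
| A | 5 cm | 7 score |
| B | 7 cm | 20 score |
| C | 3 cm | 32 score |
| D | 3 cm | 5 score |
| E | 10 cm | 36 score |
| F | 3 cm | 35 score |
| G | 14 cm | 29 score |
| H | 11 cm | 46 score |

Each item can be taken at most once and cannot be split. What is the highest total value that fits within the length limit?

Check high-value combinations within 16 cm:
- C+E+F: length 3+10+3=16, value 32+36+35=103
- B+C+D+F: length 7+3+3+3=16, value 20+32+5+35=92
- B+C+F: length 7+3+3=13, value 20+32+35=87
- F+H: length 3+11=14, value 35+46=81
- A+C+D+F: length 5+3+3+3=14, value 7+32+5+35=79
Best: 103 score.

103 score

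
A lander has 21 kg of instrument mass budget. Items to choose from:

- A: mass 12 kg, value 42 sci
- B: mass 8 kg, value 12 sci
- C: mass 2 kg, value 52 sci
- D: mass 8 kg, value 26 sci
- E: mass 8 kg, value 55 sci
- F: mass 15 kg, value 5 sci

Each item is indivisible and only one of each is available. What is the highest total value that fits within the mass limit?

Check high-value combinations within 21 kg:
- C+D+E: mass 2+8+8=18, value 52+26+55=133
- B+C+E: mass 8+2+8=18, value 12+52+55=119
- C+E: mass 2+8=10, value 52+55=107
Best: 133 sci.

133 sci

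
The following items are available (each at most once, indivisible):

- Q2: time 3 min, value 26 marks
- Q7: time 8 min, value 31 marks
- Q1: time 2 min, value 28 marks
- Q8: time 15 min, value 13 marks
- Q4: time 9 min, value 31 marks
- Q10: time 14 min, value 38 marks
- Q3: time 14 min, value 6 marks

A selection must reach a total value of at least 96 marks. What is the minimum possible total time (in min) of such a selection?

22

Subsets with value ≥ 96, sorted by total time:
- Q2+Q7+Q1+Q4: time 22, value 116
- Q7+Q1+Q10: time 24, value 97
- Q1+Q4+Q10: time 25, value 97
Minimum time: 22 min.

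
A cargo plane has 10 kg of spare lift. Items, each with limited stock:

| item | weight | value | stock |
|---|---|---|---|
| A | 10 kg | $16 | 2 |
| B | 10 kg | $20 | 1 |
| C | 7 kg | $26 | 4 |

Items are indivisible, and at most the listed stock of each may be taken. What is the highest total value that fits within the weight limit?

Best selections within weight 10 and stock limits:
- 1×C: weight 7, value 26
- 1×B: weight 10, value 20
- 1×A: weight 10, value 16
Best: $26.

$26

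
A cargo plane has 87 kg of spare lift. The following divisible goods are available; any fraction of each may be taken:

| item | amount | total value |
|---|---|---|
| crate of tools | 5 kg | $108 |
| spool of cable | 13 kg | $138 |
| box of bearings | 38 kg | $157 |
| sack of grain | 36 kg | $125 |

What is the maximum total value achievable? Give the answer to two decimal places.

510.64

Take in order of value per unit:
- crate of tools (108/5 per unit): all 5 → value 108, running total 108.00
- spool of cable (138/13 per unit): all 13 → value 138, running total 246.00
- box of bearings (157/38 per unit): all 38 → value 157, running total 403.00
- sack of grain (125/36 per unit): 31 of 36 → value 31×125/36 = 107.6389, running total 510.64
Total 510.64.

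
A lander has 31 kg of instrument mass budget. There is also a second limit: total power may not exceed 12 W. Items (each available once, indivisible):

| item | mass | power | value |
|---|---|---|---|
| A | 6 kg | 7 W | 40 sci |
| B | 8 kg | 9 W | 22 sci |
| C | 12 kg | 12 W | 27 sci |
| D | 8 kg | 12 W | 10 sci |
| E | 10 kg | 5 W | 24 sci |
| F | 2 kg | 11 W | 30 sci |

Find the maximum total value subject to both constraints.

64 sci

Feasible sets respecting both limits:
- A+E: mass 16, power 12, value 64
- A: mass 6, power 7, value 40
- F: mass 2, power 11, value 30
Best: 64 sci.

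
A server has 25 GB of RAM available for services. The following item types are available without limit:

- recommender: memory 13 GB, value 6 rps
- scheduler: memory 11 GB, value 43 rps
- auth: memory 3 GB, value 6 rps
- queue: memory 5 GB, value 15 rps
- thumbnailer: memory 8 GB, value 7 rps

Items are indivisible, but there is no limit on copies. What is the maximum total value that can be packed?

92 rps

Best value-per-unit is scheduler at 43/11; filling with it alone gives 2×43 = 86.
Optimal mix: 2×scheduler + 1×auth → memory 25, value 92.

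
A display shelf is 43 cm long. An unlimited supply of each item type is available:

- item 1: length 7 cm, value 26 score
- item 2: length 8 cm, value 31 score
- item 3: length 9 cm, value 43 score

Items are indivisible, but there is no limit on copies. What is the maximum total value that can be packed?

Best value-per-unit is item 3 at 43/9; filling with it alone gives 4×43 = 172.
Optimal mix: 1×item 1 + 4×item 3 → length 43, value 198.

198 score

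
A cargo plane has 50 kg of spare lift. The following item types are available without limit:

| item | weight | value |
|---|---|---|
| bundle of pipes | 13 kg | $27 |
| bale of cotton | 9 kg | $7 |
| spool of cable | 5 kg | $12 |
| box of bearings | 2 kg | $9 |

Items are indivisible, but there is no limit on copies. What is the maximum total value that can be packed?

$225

Best value-per-unit is box of bearings at 9/2, and filling with it alone uses weight 25×2=50. No mix of the others beats 25×9 = 225.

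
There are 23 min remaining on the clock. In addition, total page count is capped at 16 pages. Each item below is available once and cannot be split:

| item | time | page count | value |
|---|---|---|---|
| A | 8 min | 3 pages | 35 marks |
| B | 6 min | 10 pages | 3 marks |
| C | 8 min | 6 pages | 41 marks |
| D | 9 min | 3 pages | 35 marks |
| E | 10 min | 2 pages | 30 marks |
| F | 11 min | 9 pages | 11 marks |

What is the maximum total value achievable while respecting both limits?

Feasible sets respecting both limits:
- A+C: time 16, page count 9, value 76
- C+D: time 17, page count 9, value 76
- A+B+D: time 23, page count 16, value 73
Best: 76 marks.

76 marks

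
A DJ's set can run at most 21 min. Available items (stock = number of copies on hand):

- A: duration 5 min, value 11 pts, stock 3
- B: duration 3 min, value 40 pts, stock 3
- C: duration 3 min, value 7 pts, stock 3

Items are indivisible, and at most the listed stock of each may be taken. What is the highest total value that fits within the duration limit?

145 pts

Top feasible selections:
- 1×A + 3×B + 2×C: duration 20, value 145
- 2×A + 3×B: duration 19, value 142
- 3×B + 3×C: duration 18, value 141
- 1×A + 3×B + 1×C: duration 17, value 138
Best: 145 pts.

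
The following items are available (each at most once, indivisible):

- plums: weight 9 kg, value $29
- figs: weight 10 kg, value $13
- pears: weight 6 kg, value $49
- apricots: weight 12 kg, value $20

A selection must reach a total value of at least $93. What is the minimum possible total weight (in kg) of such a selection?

Subsets with value ≥ 93, sorted by total weight:
- plums+pears+apricots: weight 27, value 98
- plums+figs+pears+apricots: weight 37, value 111
Minimum weight: 27 kg.

27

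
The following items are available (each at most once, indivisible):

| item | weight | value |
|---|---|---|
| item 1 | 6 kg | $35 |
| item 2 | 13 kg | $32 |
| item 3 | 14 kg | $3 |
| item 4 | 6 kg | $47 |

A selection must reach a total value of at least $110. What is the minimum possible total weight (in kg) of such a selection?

Subsets with value ≥ 110, sorted by total weight:
- item 1+item 2+item 4: weight 25, value 114
- item 1+item 2+item 3+item 4: weight 39, value 117
Minimum weight: 25 kg.

25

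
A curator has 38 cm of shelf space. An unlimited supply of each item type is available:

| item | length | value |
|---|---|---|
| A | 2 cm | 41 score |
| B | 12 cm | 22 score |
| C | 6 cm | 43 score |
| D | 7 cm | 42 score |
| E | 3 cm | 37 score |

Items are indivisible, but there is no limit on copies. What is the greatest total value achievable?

779 score

Best value-per-unit is A at 41/2, and filling with it alone uses length 19×2=38. No mix of the others beats 19×41 = 779.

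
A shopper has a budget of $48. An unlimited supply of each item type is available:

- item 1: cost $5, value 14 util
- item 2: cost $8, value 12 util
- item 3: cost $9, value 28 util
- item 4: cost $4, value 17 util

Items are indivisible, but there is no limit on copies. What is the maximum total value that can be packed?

204 util

Best value-per-unit is item 4 at 17/4, and filling with it alone uses cost 12×4=48. No mix of the others beats 12×17 = 204.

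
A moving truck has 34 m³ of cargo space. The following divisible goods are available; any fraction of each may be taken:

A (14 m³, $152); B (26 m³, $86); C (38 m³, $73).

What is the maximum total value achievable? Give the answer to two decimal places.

218.15

Take in order of value per unit:
- A (152/14 per unit): all 14 → value 152, running total 152.00
- B (86/26 per unit): 20 of 26 → value 20×86/26 = 66.1538, running total 218.15
Total 218.15.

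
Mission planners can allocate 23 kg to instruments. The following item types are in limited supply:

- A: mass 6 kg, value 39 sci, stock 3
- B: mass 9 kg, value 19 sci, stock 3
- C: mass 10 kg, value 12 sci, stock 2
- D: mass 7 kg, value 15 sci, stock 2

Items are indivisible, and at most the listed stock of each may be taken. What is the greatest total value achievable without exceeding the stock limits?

Best selections within mass 23 and stock limits:
- 3×A: mass 18, value 117
- 2×A + 1×B: mass 21, value 97
Best: 117 sci.

117 sci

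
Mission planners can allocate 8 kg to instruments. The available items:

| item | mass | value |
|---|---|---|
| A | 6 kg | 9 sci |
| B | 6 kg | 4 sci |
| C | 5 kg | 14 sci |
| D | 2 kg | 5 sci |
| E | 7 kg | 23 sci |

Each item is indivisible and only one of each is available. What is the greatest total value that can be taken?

23 sci

Check high-value combinations within 8 kg:
- E: mass 7, value 23
- C+D: mass 5+2=7, value 14+5=19
- C: mass 5, value 14
- A+D: mass 6+2=8, value 9+5=14
- A: mass 6, value 9
Best: 23 sci.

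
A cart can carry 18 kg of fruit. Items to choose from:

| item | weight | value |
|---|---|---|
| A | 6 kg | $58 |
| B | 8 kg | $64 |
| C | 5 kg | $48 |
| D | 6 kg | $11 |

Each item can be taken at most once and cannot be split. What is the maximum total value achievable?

$122

Check high-value combinations within 18 kg:
- A+B: weight 6+8=14, value 58+64=122
- A+C+D: weight 6+5+6=17, value 58+48+11=117
- B+C: weight 8+5=13, value 64+48=112
- A+C: weight 6+5=11, value 58+48=106
Best: $122.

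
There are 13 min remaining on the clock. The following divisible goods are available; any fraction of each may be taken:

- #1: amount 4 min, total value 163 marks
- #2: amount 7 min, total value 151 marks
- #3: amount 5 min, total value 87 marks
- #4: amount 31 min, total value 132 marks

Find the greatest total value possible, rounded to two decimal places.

Take in order of value per unit:
- #1 (163/4 per unit): all 4 → value 163, running total 163.00
- #2 (151/7 per unit): all 7 → value 151, running total 314.00
- #3 (87/5 per unit): 2 of 5 → value 2×87/5 = 34.8000, running total 348.80
Total 348.80.

348.80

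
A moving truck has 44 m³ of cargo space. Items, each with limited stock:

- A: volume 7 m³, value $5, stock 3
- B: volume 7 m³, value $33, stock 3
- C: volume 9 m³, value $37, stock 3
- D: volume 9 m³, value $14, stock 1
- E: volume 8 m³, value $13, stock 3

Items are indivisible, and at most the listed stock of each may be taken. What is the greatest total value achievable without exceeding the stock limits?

$177

Top feasible selections:
- 2×B + 3×C: volume 41, value 177
- 3×B + 2×C: volume 39, value 173
Best: $177.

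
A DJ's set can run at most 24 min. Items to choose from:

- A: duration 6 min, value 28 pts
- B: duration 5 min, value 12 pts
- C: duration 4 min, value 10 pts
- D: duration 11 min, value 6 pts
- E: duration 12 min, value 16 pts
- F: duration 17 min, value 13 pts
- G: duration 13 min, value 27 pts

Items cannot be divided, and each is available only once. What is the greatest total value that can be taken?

Check high-value combinations within 24 min:
- A+B+G: duration 6+5+13=24, value 28+12+27=67
- A+C+G: duration 6+4+13=23, value 28+10+27=65
- A+B+E: duration 6+5+12=23, value 28+12+16=56
- A+G: duration 6+13=19, value 28+27=55
Best: 67 pts.

67 pts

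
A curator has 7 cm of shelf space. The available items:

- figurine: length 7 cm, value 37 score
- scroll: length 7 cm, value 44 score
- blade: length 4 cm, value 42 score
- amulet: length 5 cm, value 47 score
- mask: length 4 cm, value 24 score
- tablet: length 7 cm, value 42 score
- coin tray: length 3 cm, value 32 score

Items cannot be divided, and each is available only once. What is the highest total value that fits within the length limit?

74 score

Check high-value combinations within 7 cm:
- blade+coin tray: length 4+3=7, value 42+32=74
- mask+coin tray: length 4+3=7, value 24+32=56
- amulet: length 5, value 47
- scroll: length 7, value 44
Best: 74 score.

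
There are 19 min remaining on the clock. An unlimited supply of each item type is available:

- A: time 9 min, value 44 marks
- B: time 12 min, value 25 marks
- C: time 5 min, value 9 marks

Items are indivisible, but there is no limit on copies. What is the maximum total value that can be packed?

Best value-per-unit is A at 44/9, and filling with it alone uses time 2×9=18. No mix of the others beats 2×44 = 88.

88 marks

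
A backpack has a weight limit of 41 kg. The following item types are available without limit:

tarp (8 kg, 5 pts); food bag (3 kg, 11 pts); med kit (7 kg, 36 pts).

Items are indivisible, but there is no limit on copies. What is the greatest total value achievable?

Best value-per-unit is med kit at 36/7; filling with it alone gives 5×36 = 180.
Optimal mix: 2×food bag + 5×med kit → weight 41, value 202.

202 pts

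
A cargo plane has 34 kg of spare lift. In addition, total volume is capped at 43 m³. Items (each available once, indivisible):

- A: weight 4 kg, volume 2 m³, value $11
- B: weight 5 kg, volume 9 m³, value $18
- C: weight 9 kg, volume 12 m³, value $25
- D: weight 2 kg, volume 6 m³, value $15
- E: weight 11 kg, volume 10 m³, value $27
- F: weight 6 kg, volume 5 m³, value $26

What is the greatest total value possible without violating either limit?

$111

Feasible sets respecting both limits:
- B+C+D+E+F: weight 33, volume 42, value 111
- A+C+D+E+F: weight 32, volume 35, value 104
- A+B+D+E+F: weight 28, volume 32, value 97
- A+B+C+D+E: weight 31, volume 39, value 96
Best: $111.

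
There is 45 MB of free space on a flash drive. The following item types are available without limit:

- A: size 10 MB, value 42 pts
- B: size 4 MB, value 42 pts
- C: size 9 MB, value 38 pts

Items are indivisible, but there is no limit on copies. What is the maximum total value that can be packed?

462 pts

Best value-per-unit is B at 42/4, and filling with it alone uses size 11×4=44. No mix of the others beats 11×42 = 462.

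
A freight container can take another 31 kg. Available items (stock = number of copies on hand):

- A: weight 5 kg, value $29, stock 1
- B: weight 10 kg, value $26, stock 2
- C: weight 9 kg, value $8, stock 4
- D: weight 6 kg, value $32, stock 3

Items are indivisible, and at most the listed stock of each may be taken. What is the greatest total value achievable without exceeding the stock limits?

Best selections within weight 31 and stock limits:
- 1×A + 3×D: weight 23, value 125
- 1×B + 3×D: weight 28, value 122
- 1×A + 1×B + 2×D: weight 27, value 119
Best: $125.

$125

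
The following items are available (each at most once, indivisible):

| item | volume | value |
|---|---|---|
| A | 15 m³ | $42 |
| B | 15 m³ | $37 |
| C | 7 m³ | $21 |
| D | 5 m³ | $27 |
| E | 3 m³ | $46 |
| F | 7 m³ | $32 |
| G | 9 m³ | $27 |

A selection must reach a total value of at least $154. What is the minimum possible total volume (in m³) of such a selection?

37

Subsets with value ≥ 154, sorted by total volume:
- A+C+D+E+F: volume 37, value 168
- B+C+D+E+F: volume 37, value 163
Minimum volume: 37 m³.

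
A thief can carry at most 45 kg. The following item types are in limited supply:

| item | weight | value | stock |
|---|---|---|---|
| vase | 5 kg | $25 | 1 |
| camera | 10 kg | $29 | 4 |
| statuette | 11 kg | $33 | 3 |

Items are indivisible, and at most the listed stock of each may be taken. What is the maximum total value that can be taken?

Best selections within weight 45 and stock limits:
- 1×vase + 4×camera: weight 45, value 141
- 1×camera + 3×statuette: weight 43, value 128
- 1×vase + 3×statuette: weight 38, value 124
Best: $141.

$141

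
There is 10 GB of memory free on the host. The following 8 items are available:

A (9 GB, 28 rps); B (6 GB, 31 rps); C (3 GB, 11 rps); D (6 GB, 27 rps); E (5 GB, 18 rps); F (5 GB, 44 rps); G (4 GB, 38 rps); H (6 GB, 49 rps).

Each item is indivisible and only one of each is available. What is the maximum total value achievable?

Check high-value combinations within 10 GB:
- G+H: memory 4+6=10, value 38+49=87
- F+G: memory 5+4=9, value 44+38=82
- B+G: memory 6+4=10, value 31+38=69
- D+G: memory 6+4=10, value 27+38=65
Best: 87 rps.

87 rps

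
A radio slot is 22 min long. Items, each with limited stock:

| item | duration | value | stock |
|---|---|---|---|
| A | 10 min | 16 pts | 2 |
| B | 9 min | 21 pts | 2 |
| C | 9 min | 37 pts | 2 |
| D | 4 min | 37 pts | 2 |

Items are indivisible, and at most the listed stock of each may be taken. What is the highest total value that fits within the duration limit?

Best selections within duration 22 and stock limits:
- 1×C + 2×D: duration 17, value 111
- 2×C + 1×D: duration 22, value 111
- 1×B + 2×D: duration 17, value 95
- 1×B + 1×C + 1×D: duration 22, value 95
Best: 111 pts.

111 pts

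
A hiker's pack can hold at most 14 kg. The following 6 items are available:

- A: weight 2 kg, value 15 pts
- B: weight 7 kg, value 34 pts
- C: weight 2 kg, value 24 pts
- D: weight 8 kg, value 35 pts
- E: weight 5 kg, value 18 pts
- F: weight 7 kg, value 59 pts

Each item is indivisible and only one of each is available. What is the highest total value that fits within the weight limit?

101 pts

This is a 0/1 knapsack; check combinations near the capacity.
- C+E+F: weight 2+5+7=14, value 24+18+59=101
- A+C+F: weight 2+2+7=11, value 15+24+59=98
- B+F: weight 7+7=14, value 34+59=93
- A+E+F: weight 2+5+7=14, value 15+18+59=92
- C+F: weight 2+7=9, value 24+59=83
Best: 101 pts.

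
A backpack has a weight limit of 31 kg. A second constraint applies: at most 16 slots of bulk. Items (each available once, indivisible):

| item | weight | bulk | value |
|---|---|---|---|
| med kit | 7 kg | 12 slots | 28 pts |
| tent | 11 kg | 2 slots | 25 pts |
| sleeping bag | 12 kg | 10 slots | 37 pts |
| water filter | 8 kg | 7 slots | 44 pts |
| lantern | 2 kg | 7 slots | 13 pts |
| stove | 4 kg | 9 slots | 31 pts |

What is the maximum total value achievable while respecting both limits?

82 pts

Feasible sets respecting both limits:
- tent+water filter+lantern: weight 21, bulk 16, value 82
- water filter+stove: weight 12, bulk 16, value 75
- tent+water filter: weight 19, bulk 9, value 69
Best: 82 pts.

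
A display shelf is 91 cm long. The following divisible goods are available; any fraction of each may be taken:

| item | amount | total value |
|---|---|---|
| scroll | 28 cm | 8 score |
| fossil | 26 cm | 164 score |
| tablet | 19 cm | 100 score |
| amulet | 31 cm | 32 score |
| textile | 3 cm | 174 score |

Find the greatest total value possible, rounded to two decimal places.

Take in order of value per unit:
- textile (174/3 per unit): all 3 → value 174, running total 174.00
- fossil (164/26 per unit): all 26 → value 164, running total 338.00
- tablet (100/19 per unit): all 19 → value 100, running total 438.00
- amulet (32/31 per unit): all 31 → value 32, running total 470.00
- scroll (8/28 per unit): 12 of 28 → value 12×8/28 = 3.4286, running total 473.43
Total 473.43.

473.43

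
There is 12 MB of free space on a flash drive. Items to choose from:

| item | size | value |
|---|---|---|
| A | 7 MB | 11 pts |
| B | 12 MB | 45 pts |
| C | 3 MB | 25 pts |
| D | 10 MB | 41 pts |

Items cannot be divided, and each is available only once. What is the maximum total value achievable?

This is a 0/1 knapsack; check combinations near the capacity.
- B: size 12, value 45
- D: size 10, value 41
- A+C: size 7+3=10, value 11+25=36
- C: size 3, value 25
Best: 45 pts.

45 pts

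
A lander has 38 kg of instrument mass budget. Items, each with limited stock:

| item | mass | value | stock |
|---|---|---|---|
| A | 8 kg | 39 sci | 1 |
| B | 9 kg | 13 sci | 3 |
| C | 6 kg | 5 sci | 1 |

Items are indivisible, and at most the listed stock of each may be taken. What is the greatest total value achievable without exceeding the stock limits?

78 sci

Best selections within mass 38 and stock limits:
- 1×A + 3×B: mass 35, value 78
- 1×A + 2×B + 1×C: mass 32, value 70
- 1×A + 2×B: mass 26, value 65
Best: 78 sci.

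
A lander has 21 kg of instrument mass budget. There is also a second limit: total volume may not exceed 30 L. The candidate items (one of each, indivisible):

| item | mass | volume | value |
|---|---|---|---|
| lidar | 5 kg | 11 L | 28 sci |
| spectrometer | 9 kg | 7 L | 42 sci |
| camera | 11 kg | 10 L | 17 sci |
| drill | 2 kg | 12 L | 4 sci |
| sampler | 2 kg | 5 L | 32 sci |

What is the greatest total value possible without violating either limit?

Feasible sets respecting both limits:
- lidar+spectrometer+sampler: mass 16, volume 23, value 102
- spectrometer+drill+sampler: mass 13, volume 24, value 78
- lidar+camera+sampler: mass 18, volume 26, value 77
Best: 102 sci.

102 sci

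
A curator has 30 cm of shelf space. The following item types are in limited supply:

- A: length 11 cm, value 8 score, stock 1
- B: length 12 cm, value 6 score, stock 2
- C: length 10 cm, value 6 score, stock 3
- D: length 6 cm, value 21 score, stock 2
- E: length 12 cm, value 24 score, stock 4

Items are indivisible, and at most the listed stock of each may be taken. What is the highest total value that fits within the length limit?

69 score

Best selections within length 30 and stock limits:
- 1×D + 2×E: length 30, value 69
- 2×D + 1×E: length 24, value 66
- 1×A + 1×D + 1×E: length 29, value 53
Best: 69 score.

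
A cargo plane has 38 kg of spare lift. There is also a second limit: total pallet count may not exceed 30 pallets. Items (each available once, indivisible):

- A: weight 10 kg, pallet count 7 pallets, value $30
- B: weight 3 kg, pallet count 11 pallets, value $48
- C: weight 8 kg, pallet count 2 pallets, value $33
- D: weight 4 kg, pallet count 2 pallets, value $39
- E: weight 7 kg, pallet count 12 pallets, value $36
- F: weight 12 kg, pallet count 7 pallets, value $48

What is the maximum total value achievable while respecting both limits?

$198

Feasible sets respecting both limits:
- A+B+C+D+F: weight 37, pallet count 29, value 198
- B+C+D+F: weight 27, pallet count 22, value 168
- A+B+D+F: weight 29, pallet count 27, value 165
Best: $198.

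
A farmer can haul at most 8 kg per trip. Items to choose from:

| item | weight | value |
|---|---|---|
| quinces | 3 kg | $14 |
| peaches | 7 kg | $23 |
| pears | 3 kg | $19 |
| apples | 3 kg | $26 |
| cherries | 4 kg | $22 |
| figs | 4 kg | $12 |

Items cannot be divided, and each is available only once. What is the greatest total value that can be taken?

$48

Check high-value combinations within 8 kg:
- apples+cherries: weight 3+4=7, value 26+22=48
- pears+apples: weight 3+3=6, value 19+26=45
- pears+cherries: weight 3+4=7, value 19+22=41
- quinces+apples: weight 3+3=6, value 14+26=40
- apples+figs: weight 3+4=7, value 26+12=38
Best: $48.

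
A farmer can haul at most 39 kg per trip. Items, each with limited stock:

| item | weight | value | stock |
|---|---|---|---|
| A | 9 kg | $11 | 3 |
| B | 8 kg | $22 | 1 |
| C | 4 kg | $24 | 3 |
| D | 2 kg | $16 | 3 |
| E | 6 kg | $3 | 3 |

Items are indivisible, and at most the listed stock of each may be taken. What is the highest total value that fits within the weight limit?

Best selections within weight 39 and stock limits:
- 1×A + 1×B + 3×C + 3×D: weight 35, value 153
- 1×B + 3×C + 3×D + 2×E: weight 38, value 148
- 1×B + 3×C + 3×D + 1×E: weight 32, value 145
Best: $153.

$153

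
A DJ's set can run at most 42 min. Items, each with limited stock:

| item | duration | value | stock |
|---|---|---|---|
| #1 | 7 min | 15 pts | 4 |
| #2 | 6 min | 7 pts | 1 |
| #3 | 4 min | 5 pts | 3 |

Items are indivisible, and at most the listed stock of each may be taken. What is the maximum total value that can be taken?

Top feasible selections:
- 4×#1 + 1×#2 + 2×#3: duration 42, value 77
- 4×#1 + 3×#3: duration 40, value 75
- 4×#1 + 1×#2 + 1×#3: duration 38, value 72
- 4×#1 + 2×#3: duration 36, value 70
Best: 77 pts.

77 pts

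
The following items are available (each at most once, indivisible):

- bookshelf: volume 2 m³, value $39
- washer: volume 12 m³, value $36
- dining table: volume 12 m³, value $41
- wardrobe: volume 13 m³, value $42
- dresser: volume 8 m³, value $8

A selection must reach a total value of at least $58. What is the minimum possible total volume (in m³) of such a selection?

Subsets with value ≥ 58, sorted by total volume:
- bookshelf+dining table: volume 14, value 80
- bookshelf+washer: volume 14, value 75
Minimum volume: 14 m³.

14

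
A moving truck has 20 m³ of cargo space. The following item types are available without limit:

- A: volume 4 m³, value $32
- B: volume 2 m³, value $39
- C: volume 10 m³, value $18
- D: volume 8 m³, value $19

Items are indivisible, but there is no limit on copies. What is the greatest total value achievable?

$390

Best value-per-unit is B at 39/2, and filling with it alone uses volume 10×2=20. No mix of the others beats 10×39 = 390.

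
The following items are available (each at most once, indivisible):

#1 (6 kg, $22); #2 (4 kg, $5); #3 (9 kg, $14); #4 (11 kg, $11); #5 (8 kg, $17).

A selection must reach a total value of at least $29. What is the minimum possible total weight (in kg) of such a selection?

14

Subsets with value ≥ 29, sorted by total weight:
- #1+#5: weight 14, value 39
- #1+#3: weight 15, value 36
- #1+#4: weight 17, value 33
Minimum weight: 14 kg.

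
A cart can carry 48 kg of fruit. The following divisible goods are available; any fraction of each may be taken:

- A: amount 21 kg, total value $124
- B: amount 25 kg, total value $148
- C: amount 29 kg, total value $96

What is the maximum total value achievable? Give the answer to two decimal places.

278.62

Take in order of value per unit:
- B (148/25 per unit): all 25 → value 148, running total 148.00
- A (124/21 per unit): all 21 → value 124, running total 272.00
- C (96/29 per unit): 2 of 29 → value 2×96/29 = 6.6207, running total 278.62
Total 278.62.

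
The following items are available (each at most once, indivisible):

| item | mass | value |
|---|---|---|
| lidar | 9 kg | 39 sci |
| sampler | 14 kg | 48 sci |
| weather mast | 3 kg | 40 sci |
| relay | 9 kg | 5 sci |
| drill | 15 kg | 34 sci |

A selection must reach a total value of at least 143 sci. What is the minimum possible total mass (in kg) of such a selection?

41

Subsets with value ≥ 143, sorted by total mass:
- lidar+sampler+weather mast+drill: mass 41, value 161
- lidar+sampler+weather mast+relay+drill: mass 50, value 166
Minimum mass: 41 kg.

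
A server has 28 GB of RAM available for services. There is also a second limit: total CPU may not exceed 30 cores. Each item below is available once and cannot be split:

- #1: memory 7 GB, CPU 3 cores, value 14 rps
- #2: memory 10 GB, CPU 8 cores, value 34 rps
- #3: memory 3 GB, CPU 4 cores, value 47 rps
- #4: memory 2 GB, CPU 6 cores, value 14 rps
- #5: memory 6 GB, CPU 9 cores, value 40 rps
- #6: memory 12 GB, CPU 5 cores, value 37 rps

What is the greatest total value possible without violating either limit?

149 rps

Feasible sets respecting both limits:
- #1+#2+#3+#4+#5: memory 28, CPU 30, value 149
- #1+#3+#5+#6: memory 28, CPU 21, value 138
- #3+#4+#5+#6: memory 23, CPU 24, value 138
- #1+#2+#3+#5: memory 26, CPU 24, value 135
Best: 149 rps.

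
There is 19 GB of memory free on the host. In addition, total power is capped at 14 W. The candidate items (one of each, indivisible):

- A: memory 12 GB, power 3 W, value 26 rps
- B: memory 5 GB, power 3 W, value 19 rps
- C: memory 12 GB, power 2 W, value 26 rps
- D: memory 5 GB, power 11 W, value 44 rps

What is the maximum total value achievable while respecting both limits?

70 rps

Feasible sets respecting both limits:
- A+D: memory 17, power 14, value 70
- C+D: memory 17, power 13, value 70
- B+D: memory 10, power 14, value 63
- A+B: memory 17, power 6, value 45
Best: 70 rps.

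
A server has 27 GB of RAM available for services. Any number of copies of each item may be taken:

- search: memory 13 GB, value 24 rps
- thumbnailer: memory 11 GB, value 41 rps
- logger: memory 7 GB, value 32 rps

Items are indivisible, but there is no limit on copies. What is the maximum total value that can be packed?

Best value-per-unit is logger at 32/7; filling with it alone gives 3×32 = 96.
Optimal mix: 1×thumbnailer + 2×logger → memory 25, value 105.

105 rps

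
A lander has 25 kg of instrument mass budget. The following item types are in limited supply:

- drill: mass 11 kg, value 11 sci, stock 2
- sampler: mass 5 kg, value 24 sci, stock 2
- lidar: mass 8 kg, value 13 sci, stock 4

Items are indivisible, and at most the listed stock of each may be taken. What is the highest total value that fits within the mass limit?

Best selections within mass 25 and stock limits:
- 2×sampler + 1×lidar: mass 18, value 61
- 1×drill + 2×sampler: mass 21, value 59
- 1×sampler + 2×lidar: mass 21, value 50
Best: 61 sci.

61 sci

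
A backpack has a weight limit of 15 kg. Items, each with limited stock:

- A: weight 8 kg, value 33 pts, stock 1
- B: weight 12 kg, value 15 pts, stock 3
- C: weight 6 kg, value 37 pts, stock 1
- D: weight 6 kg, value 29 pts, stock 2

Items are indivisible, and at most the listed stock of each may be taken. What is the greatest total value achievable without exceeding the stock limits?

Best selections within weight 15 and stock limits:
- 1×A + 1×C: weight 14, value 70
- 1×C + 1×D: weight 12, value 66
- 1×A + 1×D: weight 14, value 62
Best: 70 pts.

70 pts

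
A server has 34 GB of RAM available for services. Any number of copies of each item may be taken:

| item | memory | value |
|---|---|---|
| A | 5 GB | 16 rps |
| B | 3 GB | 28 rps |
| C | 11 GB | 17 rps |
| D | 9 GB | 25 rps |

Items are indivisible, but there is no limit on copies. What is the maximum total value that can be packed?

Best value-per-unit is B at 28/3, and filling with it alone uses memory 11×3=33. No mix of the others beats 11×28 = 308.

308 rps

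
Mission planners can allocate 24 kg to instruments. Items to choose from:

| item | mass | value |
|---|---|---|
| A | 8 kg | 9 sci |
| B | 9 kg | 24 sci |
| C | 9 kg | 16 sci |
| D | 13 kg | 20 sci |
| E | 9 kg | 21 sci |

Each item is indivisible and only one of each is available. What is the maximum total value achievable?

Check high-value combinations within 24 kg:
- B+E: mass 9+9=18, value 24+21=45
- B+D: mass 9+13=22, value 24+20=44
- D+E: mass 13+9=22, value 20+21=41
- B+C: mass 9+9=18, value 24+16=40
- C+E: mass 9+9=18, value 16+21=37
Best: 45 sci.

45 sci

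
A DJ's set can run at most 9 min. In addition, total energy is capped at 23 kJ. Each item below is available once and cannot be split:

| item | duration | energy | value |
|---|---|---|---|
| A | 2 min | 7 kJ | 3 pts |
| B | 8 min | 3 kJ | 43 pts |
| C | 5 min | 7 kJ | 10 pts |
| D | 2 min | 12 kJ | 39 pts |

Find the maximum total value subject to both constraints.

49 pts

Feasible sets respecting both limits:
- C+D: duration 7, energy 19, value 49
- B: duration 8, energy 3, value 43
- A+D: duration 4, energy 19, value 42
- D: duration 2, energy 12, value 39
Best: 49 pts.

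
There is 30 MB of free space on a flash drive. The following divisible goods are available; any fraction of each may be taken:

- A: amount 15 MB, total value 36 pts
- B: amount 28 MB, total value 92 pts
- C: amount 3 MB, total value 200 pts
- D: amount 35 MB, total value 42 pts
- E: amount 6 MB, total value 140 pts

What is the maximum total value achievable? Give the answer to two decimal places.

Take in order of value per unit:
- C (200/3 per unit): all 3 → value 200, running total 200.00
- E (140/6 per unit): all 6 → value 140, running total 340.00
- B (92/28 per unit): 21 of 28 → value 21×92/28 = 69.0000, running total 409.00
Total 409.00.

409.00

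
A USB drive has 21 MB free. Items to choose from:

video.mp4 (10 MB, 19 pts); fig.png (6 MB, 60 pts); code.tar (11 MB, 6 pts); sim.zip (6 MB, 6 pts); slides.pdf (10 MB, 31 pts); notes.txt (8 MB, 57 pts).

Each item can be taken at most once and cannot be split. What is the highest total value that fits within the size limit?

Check high-value combinations within 21 MB:
- fig.png+sim.zip+notes.txt: size 6+6+8=20, value 60+6+57=123
- fig.png+notes.txt: size 6+8=14, value 60+57=117
- fig.png+slides.pdf: size 6+10=16, value 60+31=91
Best: 123 pts.

123 pts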